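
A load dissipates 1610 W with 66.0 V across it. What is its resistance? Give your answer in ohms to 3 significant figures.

2.71 Ω

From P = V I = I²R = V²/R, with the two given quantities we get R = V² / P.
R = (66.0)² / 1610 = 2.706 Ω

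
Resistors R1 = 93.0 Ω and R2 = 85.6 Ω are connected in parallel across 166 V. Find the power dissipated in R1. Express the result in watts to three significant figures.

Parallel branches share the same voltage; P = V²/R gives the branch power in one step.
P_R1 = V² / R1 = (166)² / 93.0 Ω = 296.3 W

296 W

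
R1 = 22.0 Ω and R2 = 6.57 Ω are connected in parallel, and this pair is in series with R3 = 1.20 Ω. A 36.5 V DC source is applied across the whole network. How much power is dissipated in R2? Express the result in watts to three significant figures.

Reduce the parallel combination to a single R_p; the circuit then becomes R_p in series with the remaining resistor.
R_p = (22.0×6.57)/(22.0+6.57) = 5.059 Ω
R_total = R_p + 1.20 = 5.059 + 1.20 = 6.259 Ω
I = V / R_total = 36.5 / 6.259 = 5.831 A
Voltage across the parallel pair: V_p = I × R_p = 5.831 × 5.059 = 29.50 V
R2 has V_p across it, so P = V_p²/R2.
P_R2 = (29.50)² / 6.57 = 132.5 W

132 W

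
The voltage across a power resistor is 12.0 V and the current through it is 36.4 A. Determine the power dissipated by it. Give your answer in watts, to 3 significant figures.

437 W

Both the voltage across and the current through the element are known, so P = V I applies directly.
P = 12.0 V × 36.40 A = 436.8 W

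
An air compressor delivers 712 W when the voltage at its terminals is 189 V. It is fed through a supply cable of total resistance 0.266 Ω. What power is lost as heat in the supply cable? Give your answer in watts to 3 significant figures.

3.78 W

Only the current and the line resistance are needed for the I²R loss.
I = P / V = 712 / 189 = 3.767 A through the supply cable.
P_line = I² R_line = (3.767)² × 0.266 = 3.775 W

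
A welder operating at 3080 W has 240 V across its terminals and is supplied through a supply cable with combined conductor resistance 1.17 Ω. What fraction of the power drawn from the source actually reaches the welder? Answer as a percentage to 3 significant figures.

I = P / V = 3080 / 240 = 12.83 A through the supply cable.
P_line = I² R_line = (12.83)² × 1.17 = 192.7 W
P_source = P_load + P_line = 3080 + 192.7 = 3273 W
η = P_load / P_source = 3080 / 3273 = 0.9411

94.1 %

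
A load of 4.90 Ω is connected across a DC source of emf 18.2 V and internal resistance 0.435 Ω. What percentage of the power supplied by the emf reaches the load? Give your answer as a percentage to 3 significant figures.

91.8 %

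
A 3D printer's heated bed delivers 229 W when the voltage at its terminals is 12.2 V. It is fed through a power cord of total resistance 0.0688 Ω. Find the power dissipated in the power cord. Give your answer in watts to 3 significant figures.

24.2 W

Only the current and the line resistance are needed for the I²R loss.
I = P / V = 229 / 12.2 = 18.77 A through the power cord.
P_line = I² R_line = (18.77)² × 0.0688 = 24.24 W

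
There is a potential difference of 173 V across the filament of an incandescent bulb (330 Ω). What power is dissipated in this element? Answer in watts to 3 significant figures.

90.7 W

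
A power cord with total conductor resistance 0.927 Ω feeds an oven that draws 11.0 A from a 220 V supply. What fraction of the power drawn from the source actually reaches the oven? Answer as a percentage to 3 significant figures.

The power cord carries the full 11.0 A.
P_line = I² R_line = (11.00)² × 0.927 = 112.2 W
P_source = V I = 220 × 11.00 = 2420 W; P_load = 2308 W
η = P_load / P_source = 2308 / 2420 = 0.9537

95.4 %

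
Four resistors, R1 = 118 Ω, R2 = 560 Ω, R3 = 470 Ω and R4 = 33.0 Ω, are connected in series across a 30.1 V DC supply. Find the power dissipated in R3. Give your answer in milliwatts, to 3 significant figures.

305 mW

The current is common to all series resistors; compute it, then apply P = I²R for the target.
R_total = 118 + 560 + 470 + 33.0 = 1181 Ω
I = V / R_total = 30.1 / 1181 = 0.02549 A
P_R3 = I² × R3 = (0.02549)² × 470 = 0.3053 W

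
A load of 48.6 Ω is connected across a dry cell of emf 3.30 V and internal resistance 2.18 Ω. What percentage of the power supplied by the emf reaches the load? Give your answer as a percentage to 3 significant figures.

95.7 %

η = P_load/(P_load+P_int) = I²R/(I²R+I²r) = R/(R+r) — the I² cancels for series elements.
η = R / (R + r) = 48.6 / (48.6 + 2.18) = 0.9571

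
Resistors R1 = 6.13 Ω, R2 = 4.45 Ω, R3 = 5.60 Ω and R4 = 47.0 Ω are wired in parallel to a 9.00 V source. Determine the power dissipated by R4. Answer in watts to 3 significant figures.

1.72 W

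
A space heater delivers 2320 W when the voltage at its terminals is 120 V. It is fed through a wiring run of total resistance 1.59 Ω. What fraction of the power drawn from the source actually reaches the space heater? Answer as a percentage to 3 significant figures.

I = P / V = 2320 / 120 = 19.33 A through the wiring run.
P_line = I² R_line = (19.33)² × 1.59 = 594.3 W
P_source = P_load + P_line = 2320 + 594.3 = 2914 W
η = P_load / P_source = 2320 / 2914 = 0.7961

79.6 %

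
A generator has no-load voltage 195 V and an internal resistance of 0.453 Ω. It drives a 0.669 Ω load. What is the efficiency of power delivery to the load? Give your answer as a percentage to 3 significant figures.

η = P_load/(P_load+P_int) = I²R/(I²R+I²r) = R/(R+r) — the I² cancels for series elements.
η = R / (R + r) = 0.669 / (0.669 + 0.453) = 0.5963

59.6 %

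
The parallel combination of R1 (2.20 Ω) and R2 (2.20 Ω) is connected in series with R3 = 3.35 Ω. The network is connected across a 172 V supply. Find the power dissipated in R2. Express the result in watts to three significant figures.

Reduce the parallel combination to a single R_p; the circuit then becomes R_p in series with the remaining resistor.
R_p = (2.20×2.20)/(2.20+2.20) = 1.100 Ω
R_total = R_p + 3.35 = 1.100 + 3.35 = 4.450 Ω
I = V / R_total = 172 / 4.450 = 38.65 A
Voltage across the parallel pair: V_p = I × R_p = 38.65 × 1.100 = 42.52 V
R2 has V_p across it, so P = V_p²/R2.
P_R2 = (42.52)² / 2.20 = 821.7 W

822 W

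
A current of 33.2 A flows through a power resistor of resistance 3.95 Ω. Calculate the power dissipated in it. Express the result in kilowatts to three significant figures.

4.35 kW

Knowing I and R, the power is just I²R — no need to find V first.
P = (33.20 A)² × 3.95 Ω = 4354 W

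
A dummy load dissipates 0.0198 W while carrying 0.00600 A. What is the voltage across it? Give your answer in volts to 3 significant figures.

Inverting the appropriate power form: V = P / I.
V = 0.0198 / 0.006000 = 3.300 V

3.30 V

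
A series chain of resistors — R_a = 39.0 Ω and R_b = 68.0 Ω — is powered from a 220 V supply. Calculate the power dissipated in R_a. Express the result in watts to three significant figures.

Every series element carries the same I. Get I from the total resistance, then P = I² × R_a.
R_total = 39.0 + 68.0 = 107.0 Ω
I = V / R_total = 220 / 107.0 = 2.056 A
P_R_a = I² × R_a = (2.056)² × 39.0 = 164.9 W

165 W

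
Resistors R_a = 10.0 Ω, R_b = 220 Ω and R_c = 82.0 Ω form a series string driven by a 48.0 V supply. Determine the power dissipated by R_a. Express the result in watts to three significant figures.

0.237 W

Series elements share the same current, so find I first, then use P = I²R.
R_total = 10.0 + 220 + 82.0 = 312.0 Ω
I = V / R_total = 48.0 / 312.0 = 0.1538 A
P_R_a = I² × R_a = (0.1538)² × 10.0 = 0.2367 W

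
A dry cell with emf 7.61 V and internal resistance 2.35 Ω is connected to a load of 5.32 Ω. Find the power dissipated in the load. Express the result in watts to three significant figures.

5.24 W

Load and internal resistance form a series loop — compute the loop current, then the load power via I²R.
I = ε / (r + R) = 7.61 / (2.35 + 5.32) = 0.9922 A
P_load = I² R = (0.9922)² × 5.32 = 5.237 W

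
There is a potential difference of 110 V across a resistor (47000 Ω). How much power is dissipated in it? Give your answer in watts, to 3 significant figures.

Voltage and resistance are given, so P = V²/R is the one-step route.
P = (110 V)² / 47000 Ω = 0.2574 W

0.257 W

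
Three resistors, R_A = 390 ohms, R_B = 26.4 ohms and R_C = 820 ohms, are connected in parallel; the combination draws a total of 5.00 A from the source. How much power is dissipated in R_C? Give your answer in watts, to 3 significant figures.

17.6 W

Parallel branches share V, not I — compute V via R_eq, then use V²/R for the target branch.
1/R_eq = 1/390 + 1/26.4 + 1/820 ⇒ R_eq = 24.00 Ω
V = I_total × R_eq = 5.000 × 24.00 = 120.0 V
P_R_C = V² / R_C = (120.0)² / 820 = 17.56 W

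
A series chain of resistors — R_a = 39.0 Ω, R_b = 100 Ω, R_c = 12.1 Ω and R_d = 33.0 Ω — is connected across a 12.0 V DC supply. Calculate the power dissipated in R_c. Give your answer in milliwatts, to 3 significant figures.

Every series element carries the same I. Get I from the total resistance, then P = I² × R_c.
R_total = 39.0 + 100 + 12.1 + 33.0 = 184.1 Ω
I = V / R_total = 12.0 / 184.1 = 0.06518 A
P_R_c = I² × R_c = (0.06518)² × 12.1 = 0.05141 W

51.4 mW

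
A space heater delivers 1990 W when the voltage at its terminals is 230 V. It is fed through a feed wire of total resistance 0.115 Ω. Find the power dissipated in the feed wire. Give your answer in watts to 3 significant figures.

8.61 W

Only the current and the line resistance are needed for the I²R loss.
I = P / V = 1990 / 230 = 8.652 A through the feed wire.
P_line = I² R_line = (8.652)² × 0.115 = 8.609 W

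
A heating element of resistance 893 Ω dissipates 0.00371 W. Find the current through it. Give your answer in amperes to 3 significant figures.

Inverting the appropriate power form: I = √(P / R).
I = √(0.00371 / 893) = 0.002038 A

0.00204 A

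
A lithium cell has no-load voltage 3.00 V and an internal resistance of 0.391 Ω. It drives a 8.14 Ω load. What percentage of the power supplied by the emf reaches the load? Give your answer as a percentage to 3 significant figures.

95.4 %

η = P_load/(P_load+P_int) = I²R/(I²R+I²r) = R/(R+r) — the I² cancels for series elements.
η = R / (R + r) = 8.14 / (8.14 + 0.391) = 0.9542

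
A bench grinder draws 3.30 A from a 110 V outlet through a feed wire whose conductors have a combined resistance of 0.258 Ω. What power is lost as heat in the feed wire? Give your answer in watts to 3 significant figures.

2.81 W

Only the current and the line resistance are needed for the I²R loss.
The feed wire carries the full 3.30 A.
P_line = I² R_line = (3.300)² × 0.258 = 2.810 W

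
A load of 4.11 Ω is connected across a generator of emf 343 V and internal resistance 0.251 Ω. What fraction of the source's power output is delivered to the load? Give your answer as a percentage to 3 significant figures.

94.2 %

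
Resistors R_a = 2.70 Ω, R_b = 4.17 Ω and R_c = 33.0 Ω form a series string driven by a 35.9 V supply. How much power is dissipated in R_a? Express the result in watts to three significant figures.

The current is common to all series resistors; compute it, then apply P = I²R for the target.
R_total = 2.70 + 4.17 + 33.0 = 39.87 Ω
I = V / R_total = 35.9 / 39.87 = 0.9004 A
P_R_a = I² × R_a = (0.9004)² × 2.70 = 2.189 W

2.19 W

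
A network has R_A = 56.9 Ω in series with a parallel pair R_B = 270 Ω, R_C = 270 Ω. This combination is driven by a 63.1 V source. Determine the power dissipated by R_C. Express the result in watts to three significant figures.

7.30 W

Replace R_B and R_C with their parallel equivalent so the circuit becomes R_A in series with R_p.
R_p = (270×270)/(270+270) = 135.0 Ω
R_total = 56.9 + 135.0 = 191.9 Ω
I = V / R_total = 63.1 / 191.9 = 0.3288 A
Voltage across the parallel pair: V_p = I × R_p = 0.3288 × 135.0 = 44.39 V
With V_p across R_C, its power is V_p²/R_C.
P_R_C = (44.39)² / 270 = 7.298 W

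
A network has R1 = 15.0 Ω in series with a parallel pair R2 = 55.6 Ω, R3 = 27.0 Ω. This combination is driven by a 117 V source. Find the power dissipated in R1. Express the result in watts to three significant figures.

First combine the parallel branches into one equivalent R_p, then R1 + R_p is a series pair.
R_p = (55.6×27.0)/(55.6+27.0) = 18.17 Ω
R_total = 15.0 + 18.17 = 33.17 Ω
I = V / R_total = 117 / 33.17 = 3.527 A
The full supply current passes through R1: P = I²R.
P_R1 = (3.527)² × 15.0 = 186.6 W

187 W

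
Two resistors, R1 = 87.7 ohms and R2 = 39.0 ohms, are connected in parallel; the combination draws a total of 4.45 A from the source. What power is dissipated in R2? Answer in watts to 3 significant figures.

370 W

Parallel branches share V, not I — compute V via R_eq, then use V²/R for the target branch.
1/R_eq = 1/87.7 + 1/39.0 ⇒ R_eq = 27.00 Ω
V = I_total × R_eq = 4.450 × 27.00 = 120.1 V
P_R2 = V² / R2 = (120.1)² / 39.0 = 370.0 W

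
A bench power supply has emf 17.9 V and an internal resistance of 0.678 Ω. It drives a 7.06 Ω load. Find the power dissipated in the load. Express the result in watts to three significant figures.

Find the circuit current first, then P = I²R for the load (series elements share I).
I = ε / (r + R) = 17.9 / (0.678 + 7.06) = 2.313 A
P_load = I² R = (2.313)² × 7.06 = 37.78 W

37.8 W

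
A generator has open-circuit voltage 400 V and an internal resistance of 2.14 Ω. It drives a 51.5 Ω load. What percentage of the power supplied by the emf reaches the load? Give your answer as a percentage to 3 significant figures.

96.0 %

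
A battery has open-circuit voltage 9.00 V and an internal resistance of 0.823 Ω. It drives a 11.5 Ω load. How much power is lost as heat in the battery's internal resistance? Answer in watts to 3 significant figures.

0.439 W

The source's internal resistance is just another series element carrying I; its dissipation is I²r.
I = ε / (r + R) = 9.00 / (0.823 + 11.5) = 0.7303 A
P_int = I² r = (0.7303)² × 0.823 = 0.4390 W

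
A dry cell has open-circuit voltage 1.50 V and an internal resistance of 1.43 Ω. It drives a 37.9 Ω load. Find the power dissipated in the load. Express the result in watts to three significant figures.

Load and internal resistance form a series loop — compute the loop current, then the load power via I²R.
I = ε / (r + R) = 1.50 / (1.43 + 37.9) = 0.03814 A
P_load = I² R = (0.03814)² × 37.9 = 0.05513 W

0.0551 W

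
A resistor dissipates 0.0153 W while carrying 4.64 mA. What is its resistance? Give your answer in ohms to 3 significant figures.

The two known quantities fix the third via R = P / I².
R = 0.0153 / (0.004640)² = 710.6 Ω

711 Ω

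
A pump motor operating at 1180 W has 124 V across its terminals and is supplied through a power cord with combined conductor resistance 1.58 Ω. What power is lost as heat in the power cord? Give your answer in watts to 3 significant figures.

Line loss is just I²R for the cable — we know both I and R_line directly.
I = P / V = 1180 / 124 = 9.516 A through the power cord.
P_line = I² R_line = (9.516)² × 1.58 = 143.1 W

143 W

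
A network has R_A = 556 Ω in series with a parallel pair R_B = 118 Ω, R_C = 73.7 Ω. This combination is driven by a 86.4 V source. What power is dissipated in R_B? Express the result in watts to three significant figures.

First combine the parallel branches into one equivalent R_p, then R_A + R_p is a series pair.
R_p = (118×73.7)/(118+73.7) = 45.37 Ω
R_total = 556 + 45.37 = 601.4 Ω
I = V / R_total = 86.4 / 601.4 = 0.1437 A
Voltage across the parallel pair: V_p = I × R_p = 0.1437 × 45.37 = 6.518 V
R_B is across V_p, so use P = V²/R for that branch.
P_R_B = (6.518)² / 118 = 0.3600 W

0.360 W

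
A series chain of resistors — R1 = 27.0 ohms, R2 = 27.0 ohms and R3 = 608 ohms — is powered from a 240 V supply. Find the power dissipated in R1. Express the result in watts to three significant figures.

Since the resistors are in series they all carry the loop current I = V/R_total; the power in any one is I²R.
R_total = 27.0 + 27.0 + 608 = 662.0 Ω
I = V / R_total = 240 / 662.0 = 0.3625 A
P_R1 = I² × R1 = (0.3625)² × 27.0 = 3.549 W

3.55 W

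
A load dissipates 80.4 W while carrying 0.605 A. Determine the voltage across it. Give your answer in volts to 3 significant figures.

The two known quantities fix the third via V = P / I.
V = 80.4 / 0.6050 = 132.9 V

133 V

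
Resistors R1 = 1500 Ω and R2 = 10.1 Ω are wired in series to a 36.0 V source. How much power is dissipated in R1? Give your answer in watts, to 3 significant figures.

The current is common to all series resistors; compute it, then apply P = I²R for the target.
R_total = 1500 + 10.1 = 1510 Ω
I = V / R_total = 36.0 / 1510 = 0.02384 A
P_R1 = I² × R1 = (0.02384)² × 1500 = 0.8525 W

0.852 W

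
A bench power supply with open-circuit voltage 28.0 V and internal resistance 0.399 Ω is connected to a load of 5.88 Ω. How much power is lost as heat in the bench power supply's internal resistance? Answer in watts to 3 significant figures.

r is in series with the load, so it carries the full circuit current — the loss in it is I²r.
I = ε / (r + R) = 28.0 / (0.399 + 5.88) = 4.459 A
P_int = I² r = (4.459)² × 0.399 = 7.934 W

7.93 W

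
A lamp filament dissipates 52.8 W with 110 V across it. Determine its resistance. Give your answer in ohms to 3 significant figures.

From P = V I = I²R = V²/R, with the two given quantities we get R = V² / P.
R = (110)² / 52.8 = 229.2 Ω

229 Ω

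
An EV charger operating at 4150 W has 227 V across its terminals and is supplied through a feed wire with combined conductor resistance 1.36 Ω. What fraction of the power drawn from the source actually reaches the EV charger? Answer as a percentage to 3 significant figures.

90.1 %

I = P / V = 4150 / 227 = 18.28 A through the feed wire.
P_line = I² R_line = (18.28)² × 1.36 = 454.6 W
P_source = P_load + P_line = 4150 + 454.6 = 4605 W
η = P_load / P_source = 4150 / 4605 = 0.9013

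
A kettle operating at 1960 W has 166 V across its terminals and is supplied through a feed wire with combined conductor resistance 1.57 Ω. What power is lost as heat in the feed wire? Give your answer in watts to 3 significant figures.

The feed wire is a series resistance carrying the load current; its dissipation is I²R_line.
I = P / V = 1960 / 166 = 11.81 A through the feed wire.
P_line = I² R_line = (11.81)² × 1.57 = 218.9 W

219 W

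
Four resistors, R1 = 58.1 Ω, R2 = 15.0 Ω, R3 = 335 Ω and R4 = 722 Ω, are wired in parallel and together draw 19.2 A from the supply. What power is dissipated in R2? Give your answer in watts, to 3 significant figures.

3160 W

Only the total current is stated, so first find the parallel equivalent to get the voltage across the combination.
1/R_eq = 1/58.1 + 1/15.0 + 1/335 + 1/722 ⇒ R_eq = 11.33 Ω
V = I_total × R_eq = 19.20 × 11.33 = 217.6 V
P_R2 = V² / R2 = (217.6)² / 15.0 = 3156 W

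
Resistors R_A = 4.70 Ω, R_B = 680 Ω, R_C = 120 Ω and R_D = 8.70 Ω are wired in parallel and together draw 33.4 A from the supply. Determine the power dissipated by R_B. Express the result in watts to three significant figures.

Parallel branches share V, not I — compute V via R_eq, then use V²/R for the target branch.
1/R_eq = 1/4.70 + 1/680 + 1/120 + 1/8.70 ⇒ R_eq = 2.963 Ω
V = I_total × R_eq = 33.40 × 2.963 = 98.96 V
P_R_B = V² / R_B = (98.96)² / 680 = 14.40 W

14.4 W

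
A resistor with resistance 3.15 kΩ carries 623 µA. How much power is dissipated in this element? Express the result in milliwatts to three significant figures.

The current through and the resistance of the element are both given; use P = I²R.
P = (0.0006230 A)² × 3150 Ω = 0.001223 W

1.22 mW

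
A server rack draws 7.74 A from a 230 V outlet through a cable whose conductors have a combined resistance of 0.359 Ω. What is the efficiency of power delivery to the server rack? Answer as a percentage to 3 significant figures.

98.8 %

The cable carries the full 7.74 A.
P_line = I² R_line = (7.740)² × 0.359 = 21.51 W
P_source = V I = 230 × 7.740 = 1780 W; P_load = 1759 W
η = P_load / P_source = 1759 / 1780 = 0.9879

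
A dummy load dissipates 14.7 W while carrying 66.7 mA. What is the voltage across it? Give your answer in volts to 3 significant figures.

220 V

The two known quantities fix the third via V = P / I.
V = 14.7 / 0.06670 = 220.4 V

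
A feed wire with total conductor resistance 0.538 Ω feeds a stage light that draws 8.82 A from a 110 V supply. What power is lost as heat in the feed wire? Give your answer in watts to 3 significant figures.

Only the current and the line resistance are needed for the I²R loss.
The feed wire carries the full 8.82 A.
P_line = I² R_line = (8.820)² × 0.538 = 41.85 W

41.9 W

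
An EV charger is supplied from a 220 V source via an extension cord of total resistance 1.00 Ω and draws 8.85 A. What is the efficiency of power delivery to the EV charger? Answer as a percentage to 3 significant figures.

96.0 %

The extension cord carries the full 8.85 A.
P_line = I² R_line = (8.850)² × 1.00 = 78.32 W
P_source = V I = 220 × 8.850 = 1947 W; P_load = 1869 W
η = P_load / P_source = 1869 / 1947 = 0.9598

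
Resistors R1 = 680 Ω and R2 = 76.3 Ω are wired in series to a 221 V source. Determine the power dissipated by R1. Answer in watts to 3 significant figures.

Every series element carries the same I. Get I from the total resistance, then P = I² × R1.
R_total = 680 + 76.3 = 756.3 Ω
I = V / R_total = 221 / 756.3 = 0.2922 A
P_R1 = I² × R1 = (0.2922)² × 680 = 58.06 W

58.1 W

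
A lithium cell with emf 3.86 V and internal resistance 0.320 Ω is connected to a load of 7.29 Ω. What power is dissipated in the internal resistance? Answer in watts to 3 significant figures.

0.0823 W

The source's internal resistance is just another series element carrying I; its dissipation is I²r.
I = ε / (r + R) = 3.86 / (0.320 + 7.29) = 0.5072 A
P_int = I² r = (0.5072)² × 0.320 = 0.08233 W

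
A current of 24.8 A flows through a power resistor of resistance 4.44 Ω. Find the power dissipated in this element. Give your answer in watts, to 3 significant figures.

The current through and the resistance of the element are both given; use P = I²R.
P = (24.80 A)² × 4.44 Ω = 2731 W

2730 W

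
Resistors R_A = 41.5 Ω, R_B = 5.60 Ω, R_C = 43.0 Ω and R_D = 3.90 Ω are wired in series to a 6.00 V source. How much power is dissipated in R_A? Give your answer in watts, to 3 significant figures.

Series elements share the same current, so find I first, then use P = I²R.
R_total = 41.5 + 5.60 + 43.0 + 3.90 = 94.00 Ω
I = V / R_total = 6.00 / 94.00 = 0.06383 A
P_R_A = I² × R_A = (0.06383)² × 41.5 = 0.1691 W

0.169 W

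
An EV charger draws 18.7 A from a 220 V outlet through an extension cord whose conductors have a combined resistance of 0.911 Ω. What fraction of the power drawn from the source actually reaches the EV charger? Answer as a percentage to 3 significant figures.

The extension cord carries the full 18.7 A.
P_line = I² R_line = (18.70)² × 0.911 = 318.6 W
P_source = V I = 220 × 18.70 = 4114 W; P_load = 3795 W
η = P_load / P_source = 3795 / 4114 = 0.9226

92.3 %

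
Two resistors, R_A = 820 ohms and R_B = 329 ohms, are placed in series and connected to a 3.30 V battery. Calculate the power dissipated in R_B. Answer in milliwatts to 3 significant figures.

2.71 mW

Since the resistors are in series they all carry the loop current I = V/R_total; the power in any one is I²R.
R_total = 820 + 329 = 1149 Ω
I = V / R_total = 3.30 / 1149 = 0.002872 A
P_R_B = I² × R_B = (0.002872)² × 329 = 0.002714 W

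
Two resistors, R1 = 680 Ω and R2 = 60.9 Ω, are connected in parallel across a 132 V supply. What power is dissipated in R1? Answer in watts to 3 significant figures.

25.6 W

Parallel branches share the same voltage; P = V²/R gives the branch power in one step.
P_R1 = V² / R1 = (132)² / 680 Ω = 25.62 W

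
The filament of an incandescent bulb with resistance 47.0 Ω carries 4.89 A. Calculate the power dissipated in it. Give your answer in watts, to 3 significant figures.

Current and resistance are given, so P = I²R is the direct form.
P = (4.890 A)² × 47.0 Ω = 1124 W

1120 W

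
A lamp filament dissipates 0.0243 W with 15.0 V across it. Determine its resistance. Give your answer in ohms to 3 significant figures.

From P = V I = I²R = V²/R, with the two given quantities we get R = V² / P.
R = (15.0)² / 0.0243 = 9259 Ω

9260 Ω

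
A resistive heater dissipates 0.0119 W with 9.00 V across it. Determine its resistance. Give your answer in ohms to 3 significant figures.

The two known quantities fix the third via R = V² / P.
R = (9.00)² / 0.0119 = 6807 Ω

6810 Ω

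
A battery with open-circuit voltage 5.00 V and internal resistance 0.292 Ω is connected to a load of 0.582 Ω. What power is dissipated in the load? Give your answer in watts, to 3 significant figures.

19.0 W

The internal resistance and the load are in series, so the same I flows through both; get I from ε/(r+R), then I²R for the load.
I = ε / (r + R) = 5.00 / (0.292 + 0.582) = 5.721 A
P_load = I² R = (5.721)² × 0.582 = 19.05 W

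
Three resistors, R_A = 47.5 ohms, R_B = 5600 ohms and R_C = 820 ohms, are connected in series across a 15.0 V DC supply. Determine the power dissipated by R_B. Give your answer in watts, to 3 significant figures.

Since the resistors are in series they all carry the loop current I = V/R_total; the power in any one is I²R.
R_total = 47.5 + 5600 + 820 = 6468 Ω
I = V / R_total = 15.0 / 6468 = 0.002319 A
P_R_B = I² × R_B = (0.002319)² × 5600 = 0.03012 W

0.0301 W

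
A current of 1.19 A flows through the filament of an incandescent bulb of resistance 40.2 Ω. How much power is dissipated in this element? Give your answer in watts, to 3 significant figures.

56.9 W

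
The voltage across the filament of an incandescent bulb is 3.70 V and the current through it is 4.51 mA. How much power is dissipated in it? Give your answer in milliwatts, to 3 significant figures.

With V and I both given, power follows immediately from P = V I.
P = 3.70 V × 0.004510 A = 0.01669 W

16.7 mW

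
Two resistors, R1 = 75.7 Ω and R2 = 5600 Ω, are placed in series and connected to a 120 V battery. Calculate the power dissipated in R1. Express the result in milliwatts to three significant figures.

33.8 mW

Every series element carries the same I. Get I from the total resistance, then P = I² × R1.
R_total = 75.7 + 5600 = 5676 Ω
I = V / R_total = 120 / 5676 = 0.02114 A
P_R1 = I² × R1 = (0.02114)² × 75.7 = 0.03384 W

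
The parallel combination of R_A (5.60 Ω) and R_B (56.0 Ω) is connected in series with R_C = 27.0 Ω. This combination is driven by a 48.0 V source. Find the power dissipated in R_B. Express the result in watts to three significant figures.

1.04 W

Reduce the parallel combination to a single R_p; the circuit then becomes R_p in series with the remaining resistor.
R_p = (5.60×56.0)/(5.60+56.0) = 5.091 Ω
R_total = R_p + 27.0 = 5.091 + 27.0 = 32.09 Ω
I = V / R_total = 48.0 / 32.09 = 1.496 A
Voltage across the parallel pair: V_p = I × R_p = 1.496 × 5.091 = 7.615 V
Use P = V²/R for R_B with V = V_p.
P_R_B = (7.615)² / 56.0 = 1.035 W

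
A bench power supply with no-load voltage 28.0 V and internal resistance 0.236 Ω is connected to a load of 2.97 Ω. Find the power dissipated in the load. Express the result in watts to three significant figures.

227 W

Load and internal resistance form a series loop — compute the loop current, then the load power via I²R.
I = ε / (r + R) = 28.0 / (0.236 + 2.97) = 8.734 A
P_load = I² R = (8.734)² × 2.97 = 226.5 W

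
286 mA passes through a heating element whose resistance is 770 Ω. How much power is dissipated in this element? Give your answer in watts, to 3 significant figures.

63.0 W

With I and R stated, P = I²R applies in one step.
P = (0.2860 A)² × 770 Ω = 62.98 W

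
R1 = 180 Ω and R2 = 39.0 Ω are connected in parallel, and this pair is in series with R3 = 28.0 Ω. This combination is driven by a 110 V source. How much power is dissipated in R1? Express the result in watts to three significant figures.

19.2 W

Collapse the R1‖R2 pair into one equivalent R_p; then R_p and R3 form a series string.
R_p = (180×39.0)/(180+39.0) = 32.05 Ω
R_total = R_p + 28.0 = 32.05 + 28.0 = 60.05 Ω
I = V / R_total = 110 / 60.05 = 1.832 A
Voltage across the parallel pair: V_p = I × R_p = 1.832 × 32.05 = 58.71 V
Use P = V²/R for R1 with V = V_p.
P_R1 = (58.71)² / 180 = 19.15 W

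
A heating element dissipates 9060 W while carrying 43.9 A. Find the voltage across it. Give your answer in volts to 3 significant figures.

206 V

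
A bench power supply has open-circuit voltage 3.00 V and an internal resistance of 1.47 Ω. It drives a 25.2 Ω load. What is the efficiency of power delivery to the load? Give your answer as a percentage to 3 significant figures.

Efficiency is P_load / P_total. With a series r and R sharing the same I, P = I²R for each, so η = R/(R+r).
η = R / (R + r) = 25.2 / (25.2 + 1.47) = 0.9449

94.5 %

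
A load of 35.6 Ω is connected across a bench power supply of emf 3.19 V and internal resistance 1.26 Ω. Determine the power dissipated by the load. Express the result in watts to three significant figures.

Find the circuit current first, then P = I²R for the load (series elements share I).
I = ε / (r + R) = 3.19 / (1.26 + 35.6) = 0.08654 A
P_load = I² R = (0.08654)² × 35.6 = 0.2666 W

0.267 W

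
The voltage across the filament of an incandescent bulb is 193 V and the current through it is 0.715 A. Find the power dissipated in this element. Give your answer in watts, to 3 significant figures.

With V and I both given, power follows immediately from P = V I.
P = 193 V × 0.7150 A = 138.0 W

138 W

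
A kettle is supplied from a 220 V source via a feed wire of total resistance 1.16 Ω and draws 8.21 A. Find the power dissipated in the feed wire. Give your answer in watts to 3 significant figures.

The feed wire and load are in series, so the same current flows in both; the loss is I²R_line.
The feed wire carries the full 8.21 A.
P_line = I² R_line = (8.210)² × 1.16 = 78.19 W

78.2 W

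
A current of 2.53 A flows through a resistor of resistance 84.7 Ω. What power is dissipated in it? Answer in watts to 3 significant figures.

542 W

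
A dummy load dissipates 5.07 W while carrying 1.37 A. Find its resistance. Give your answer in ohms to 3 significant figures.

The two known quantities fix the third via R = P / I².
R = 5.07 / (1.370)² = 2.701 Ω

2.70 Ω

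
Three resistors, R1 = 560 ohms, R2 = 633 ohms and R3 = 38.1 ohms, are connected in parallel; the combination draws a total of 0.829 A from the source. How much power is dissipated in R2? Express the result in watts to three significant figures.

Parallel branches share V, not I — compute V via R_eq, then use V²/R for the target branch.
1/R_eq = 1/560 + 1/633 + 1/38.1 ⇒ R_eq = 33.77 Ω
V = I_total × R_eq = 0.8290 × 33.77 = 28.00 V
P_R2 = V² / R2 = (28.00)² / 633 = 1.238 W

1.24 W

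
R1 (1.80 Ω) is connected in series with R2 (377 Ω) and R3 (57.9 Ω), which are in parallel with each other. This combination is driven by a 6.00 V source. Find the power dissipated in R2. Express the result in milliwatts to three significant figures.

Collapse R2‖R3 to a single equivalent, reducing the network to two series elements.
R_p = (377×57.9)/(377+57.9) = 50.19 Ω
R_total = 1.80 + 50.19 = 51.99 Ω
I = V / R_total = 6.00 / 51.99 = 0.1154 A
Voltage across the parallel pair: V_p = I × R_p = 0.1154 × 50.19 = 5.792 V
R2 sees V_p directly, so P = V_p² / R2.
P_R2 = (5.792)² / 377 = 0.08899 W

89.0 mW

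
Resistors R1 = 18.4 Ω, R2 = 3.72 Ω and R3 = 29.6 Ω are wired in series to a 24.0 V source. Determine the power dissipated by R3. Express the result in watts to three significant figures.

6.37 W

Since the resistors are in series they all carry the loop current I = V/R_total; the power in any one is I²R.
R_total = 18.4 + 3.72 + 29.6 = 51.72 Ω
I = V / R_total = 24.0 / 51.72 = 0.4640 A
P_R3 = I² × R3 = (0.4640)² × 29.6 = 6.374 W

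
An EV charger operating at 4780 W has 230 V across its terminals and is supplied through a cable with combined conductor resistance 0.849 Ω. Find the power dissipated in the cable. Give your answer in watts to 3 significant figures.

The cable is a series resistance carrying the load current; its dissipation is I²R_line.
I = P / V = 4780 / 230 = 20.78 A through the cable.
P_line = I² R_line = (20.78)² × 0.849 = 366.7 W

367 W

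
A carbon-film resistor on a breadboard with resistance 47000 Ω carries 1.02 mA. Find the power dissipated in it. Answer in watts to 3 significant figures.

With I and R stated, P = I²R applies in one step.
P = (0.001020 A)² × 47000 Ω = 0.04890 W

0.0489 W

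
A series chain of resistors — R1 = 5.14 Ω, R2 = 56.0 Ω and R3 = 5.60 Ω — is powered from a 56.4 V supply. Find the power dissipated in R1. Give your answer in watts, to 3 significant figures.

Every series element carries the same I. Get I from the total resistance, then P = I² × R1.
R_total = 5.14 + 56.0 + 5.60 = 66.74 Ω
I = V / R_total = 56.4 / 66.74 = 0.8451 A
P_R1 = I² × R1 = (0.8451)² × 5.14 = 3.671 W

3.67 W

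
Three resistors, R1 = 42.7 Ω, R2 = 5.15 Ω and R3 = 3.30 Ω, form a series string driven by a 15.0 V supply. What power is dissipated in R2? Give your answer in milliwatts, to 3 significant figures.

Every series element carries the same I. Get I from the total resistance, then P = I² × R2.
R_total = 42.7 + 5.15 + 3.30 = 51.15 Ω
I = V / R_total = 15.0 / 51.15 = 0.2933 A
P_R2 = I² × R2 = (0.2933)² × 5.15 = 0.4429 W

443 mW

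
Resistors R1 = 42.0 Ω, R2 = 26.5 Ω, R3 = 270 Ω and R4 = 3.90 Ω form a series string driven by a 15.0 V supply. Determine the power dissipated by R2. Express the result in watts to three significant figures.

0.0509 W

Series elements share the same current, so find I first, then use P = I²R.
R_total = 42.0 + 26.5 + 270 + 3.90 = 342.4 Ω
I = V / R_total = 15.0 / 342.4 = 0.04381 A
P_R2 = I² × R2 = (0.04381)² × 26.5 = 0.05086 W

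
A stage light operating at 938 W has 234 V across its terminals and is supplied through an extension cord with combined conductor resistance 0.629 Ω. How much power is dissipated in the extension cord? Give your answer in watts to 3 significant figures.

10.1 W

The extension cord and load are in series, so the same current flows in both; the loss is I²R_line.
I = P / V = 938 / 234 = 4.009 A through the extension cord.
P_line = I² R_line = (4.009)² × 0.629 = 10.11 W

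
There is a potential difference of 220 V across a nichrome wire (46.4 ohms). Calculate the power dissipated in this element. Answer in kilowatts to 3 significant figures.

Voltage and resistance are given, so P = V²/R is the one-step route.
P = (220 V)² / 46.4 Ω = 1043 W

1.04 kW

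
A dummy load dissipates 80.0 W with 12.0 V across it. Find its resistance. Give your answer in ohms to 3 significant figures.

1.80 Ω

Inverting the appropriate power form: R = V² / P.
R = (12.0)² / 80.0 = 1.800 Ω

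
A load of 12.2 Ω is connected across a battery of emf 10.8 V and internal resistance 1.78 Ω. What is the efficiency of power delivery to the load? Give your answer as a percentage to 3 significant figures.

Both r and R carry the same current, so the power split is just the resistance split: η = R/(R+r).
η = R / (R + r) = 12.2 / (12.2 + 1.78) = 0.8727

87.3 %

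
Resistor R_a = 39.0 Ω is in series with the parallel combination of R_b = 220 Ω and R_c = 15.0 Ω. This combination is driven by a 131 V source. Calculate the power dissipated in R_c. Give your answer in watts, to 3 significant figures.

Reduce the parallel pair to R_p first; the network is then a simple series string.
R_p = (220×15.0)/(220+15.0) = 14.04 Ω
R_total = 39.0 + 14.04 = 53.04 Ω
I = V / R_total = 131 / 53.04 = 2.470 A
Voltage across the parallel pair: V_p = I × R_p = 2.470 × 14.04 = 34.68 V
With V_p across R_c, its power is V_p²/R_c.
P_R_c = (34.68)² / 15.0 = 80.19 W

80.2 W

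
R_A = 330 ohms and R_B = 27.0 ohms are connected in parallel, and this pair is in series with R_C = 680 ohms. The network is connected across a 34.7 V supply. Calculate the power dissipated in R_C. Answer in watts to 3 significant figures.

1.65 W

Combine R_A and R_B into their parallel equivalent first, reducing the network to two series resistors.
R_p = (330×27.0)/(330+27.0) = 24.96 Ω
R_total = R_p + 680 = 24.96 + 680 = 705.0 Ω
I = V / R_total = 34.7 / 705.0 = 0.04922 A
R_C is the series element, so its power is I²R.
P_R_C = (0.04922)² × 680 = 1.648 W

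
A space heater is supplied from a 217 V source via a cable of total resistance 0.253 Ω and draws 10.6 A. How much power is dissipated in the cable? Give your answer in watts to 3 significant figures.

28.4 W

Line loss is just I²R for the cable — we know both I and R_line directly.
The cable carries the full 10.6 A.
P_line = I² R_line = (10.60)² × 0.253 = 28.43 W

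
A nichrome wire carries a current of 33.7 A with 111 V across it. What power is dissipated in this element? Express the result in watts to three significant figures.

3740 W

With V and I both given, power follows immediately from P = V I.
P = 111 V × 33.70 A = 3741 W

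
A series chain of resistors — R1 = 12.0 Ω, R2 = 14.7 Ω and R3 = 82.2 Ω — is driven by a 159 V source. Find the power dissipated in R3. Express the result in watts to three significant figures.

175 W

Series elements share the same current, so find I first, then use P = I²R.
R_total = 12.0 + 14.7 + 82.2 = 108.9 Ω
I = V / R_total = 159 / 108.9 = 1.460 A
P_R3 = I² × R3 = (1.460)² × 82.2 = 175.2 W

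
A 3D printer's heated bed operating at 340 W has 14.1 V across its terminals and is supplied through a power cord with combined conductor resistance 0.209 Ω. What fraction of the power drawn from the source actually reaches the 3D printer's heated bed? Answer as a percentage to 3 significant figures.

I = P / V = 340 / 14.1 = 24.11 A through the power cord.
P_line = I² R_line = (24.11)² × 0.209 = 121.5 W
P_source = P_load + P_line = 340.0 + 121.5 = 461.5 W
η = P_load / P_source = 340.0 / 461.5 = 0.7367

73.7 %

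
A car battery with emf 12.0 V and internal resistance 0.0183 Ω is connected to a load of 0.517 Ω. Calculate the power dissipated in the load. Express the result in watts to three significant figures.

260 W

Find the circuit current first, then P = I²R for the load (series elements share I).
I = ε / (r + R) = 12.0 / (0.0183 + 0.517) = 22.42 A
P_load = I² R = (22.42)² × 0.517 = 259.8 W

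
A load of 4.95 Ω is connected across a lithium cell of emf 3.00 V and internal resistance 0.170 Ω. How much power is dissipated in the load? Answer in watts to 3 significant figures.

Load and internal resistance form a series loop — compute the loop current, then the load power via I²R.
I = ε / (r + R) = 3.00 / (0.170 + 4.95) = 0.5859 A
P_load = I² R = (0.5859)² × 4.95 = 1.699 W

1.70 W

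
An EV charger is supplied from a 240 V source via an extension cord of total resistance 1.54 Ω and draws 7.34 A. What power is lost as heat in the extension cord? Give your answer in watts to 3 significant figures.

Line loss is just I²R for the cable — we know both I and R_line directly.
The extension cord carries the full 7.34 A.
P_line = I² R_line = (7.340)² × 1.54 = 82.97 W

83.0 W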